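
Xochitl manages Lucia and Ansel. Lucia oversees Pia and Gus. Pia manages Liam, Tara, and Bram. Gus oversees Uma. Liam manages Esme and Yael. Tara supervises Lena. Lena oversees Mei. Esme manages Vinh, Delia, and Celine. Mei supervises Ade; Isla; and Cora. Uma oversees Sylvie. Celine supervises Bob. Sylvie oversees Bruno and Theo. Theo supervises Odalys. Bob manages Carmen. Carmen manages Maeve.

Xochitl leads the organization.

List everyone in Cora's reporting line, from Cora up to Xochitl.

Cora -> Mei -> Lena -> Tara -> Pia -> Lucia -> Xochitl

Cora reports to Mei. Mei reports to Lena. Lena reports to Tara. Tara reports to Pia. Pia reports to Lucia. Lucia reports to Xochitl. Xochitl is at the top.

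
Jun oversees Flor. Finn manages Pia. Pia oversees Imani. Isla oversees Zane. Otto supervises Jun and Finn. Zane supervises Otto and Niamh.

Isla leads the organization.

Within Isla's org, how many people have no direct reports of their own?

The people in Isla's organization with no one reporting to them are Niamh, Imani, Flor. That is 3.

3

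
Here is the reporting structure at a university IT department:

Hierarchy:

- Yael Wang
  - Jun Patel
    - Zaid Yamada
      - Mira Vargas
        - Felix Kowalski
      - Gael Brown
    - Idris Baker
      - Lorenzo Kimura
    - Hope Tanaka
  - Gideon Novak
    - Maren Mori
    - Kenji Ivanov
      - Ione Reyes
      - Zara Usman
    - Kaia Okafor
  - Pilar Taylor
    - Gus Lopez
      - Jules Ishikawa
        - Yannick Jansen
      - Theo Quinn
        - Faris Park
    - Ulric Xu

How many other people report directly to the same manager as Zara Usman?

Zara Usman reports to Kenji Ivanov. Kenji Ivanov's other direct reports are Ione Reyes — 1 peer.

1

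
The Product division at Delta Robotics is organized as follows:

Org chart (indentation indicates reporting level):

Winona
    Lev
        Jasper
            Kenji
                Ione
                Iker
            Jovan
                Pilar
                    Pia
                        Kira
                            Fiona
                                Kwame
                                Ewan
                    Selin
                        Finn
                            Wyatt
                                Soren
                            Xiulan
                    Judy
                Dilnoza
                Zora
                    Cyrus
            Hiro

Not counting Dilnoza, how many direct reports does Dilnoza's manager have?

2

Dilnoza reports to Jovan. Jovan's other direct reports are Pilar, Zora — 2 peers.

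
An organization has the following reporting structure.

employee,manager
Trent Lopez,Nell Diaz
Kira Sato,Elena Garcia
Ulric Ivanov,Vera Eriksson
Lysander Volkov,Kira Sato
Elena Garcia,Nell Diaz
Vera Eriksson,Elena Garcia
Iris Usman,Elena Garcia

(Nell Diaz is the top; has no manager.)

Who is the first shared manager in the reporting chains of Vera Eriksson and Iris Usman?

Elena Garcia

Vera Eriksson's chain of managers is Elena Garcia, Nell Diaz. Iris Usman's chain of managers is Elena Garcia, Nell Diaz. The first manager that appears in both chains is Elena Garcia.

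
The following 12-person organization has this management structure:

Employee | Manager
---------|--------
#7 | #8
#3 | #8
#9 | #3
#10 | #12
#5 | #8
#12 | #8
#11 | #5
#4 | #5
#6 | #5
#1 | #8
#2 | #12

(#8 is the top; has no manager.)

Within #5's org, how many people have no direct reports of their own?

The people in #5's organization with no one reporting to them are #11, #6, #4. That is 3.

3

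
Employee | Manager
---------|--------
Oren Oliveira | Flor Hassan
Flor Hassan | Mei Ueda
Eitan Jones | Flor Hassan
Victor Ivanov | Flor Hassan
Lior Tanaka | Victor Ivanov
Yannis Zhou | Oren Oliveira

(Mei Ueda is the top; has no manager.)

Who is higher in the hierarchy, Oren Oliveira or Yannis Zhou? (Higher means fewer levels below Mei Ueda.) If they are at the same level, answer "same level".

Oren Oliveira is 2 levels below Mei Ueda; Yannis Zhou is 3. Oren Oliveira is higher.

Oren Oliveira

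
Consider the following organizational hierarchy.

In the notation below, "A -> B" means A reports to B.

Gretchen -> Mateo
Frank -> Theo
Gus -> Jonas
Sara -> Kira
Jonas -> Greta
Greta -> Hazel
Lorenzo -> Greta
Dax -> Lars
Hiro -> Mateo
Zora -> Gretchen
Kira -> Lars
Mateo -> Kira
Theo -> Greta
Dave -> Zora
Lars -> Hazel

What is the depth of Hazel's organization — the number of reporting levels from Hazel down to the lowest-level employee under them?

The longest chain under Hazel runs Hazel → Lars → Kira → Mateo → Gretchen → Zora → Dave, which is 6 levels below Hazel.

6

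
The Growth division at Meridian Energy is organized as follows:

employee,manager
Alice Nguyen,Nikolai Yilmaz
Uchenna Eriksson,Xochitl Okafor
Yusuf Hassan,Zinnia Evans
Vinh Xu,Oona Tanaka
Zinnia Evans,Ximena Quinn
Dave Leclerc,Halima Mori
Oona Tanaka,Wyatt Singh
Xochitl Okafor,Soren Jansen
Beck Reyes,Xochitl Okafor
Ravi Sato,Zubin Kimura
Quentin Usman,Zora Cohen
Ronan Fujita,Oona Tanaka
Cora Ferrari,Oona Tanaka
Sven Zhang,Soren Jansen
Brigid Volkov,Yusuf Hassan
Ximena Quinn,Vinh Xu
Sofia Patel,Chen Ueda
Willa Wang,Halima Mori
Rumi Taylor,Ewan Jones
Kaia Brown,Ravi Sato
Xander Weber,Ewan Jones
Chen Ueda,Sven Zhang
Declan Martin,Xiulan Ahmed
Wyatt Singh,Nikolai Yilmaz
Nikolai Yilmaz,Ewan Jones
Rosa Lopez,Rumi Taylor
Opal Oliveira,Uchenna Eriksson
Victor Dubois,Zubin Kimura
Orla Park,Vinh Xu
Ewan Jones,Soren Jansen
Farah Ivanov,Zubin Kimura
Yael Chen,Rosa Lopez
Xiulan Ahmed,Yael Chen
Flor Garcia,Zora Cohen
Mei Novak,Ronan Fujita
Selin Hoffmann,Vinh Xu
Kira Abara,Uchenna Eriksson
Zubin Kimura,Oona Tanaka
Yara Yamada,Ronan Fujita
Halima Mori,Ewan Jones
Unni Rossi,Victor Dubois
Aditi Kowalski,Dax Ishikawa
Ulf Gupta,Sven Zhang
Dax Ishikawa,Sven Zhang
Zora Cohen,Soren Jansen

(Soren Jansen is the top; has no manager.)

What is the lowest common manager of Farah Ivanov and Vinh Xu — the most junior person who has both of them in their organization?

Farah Ivanov's chain of managers is Zubin Kimura, Oona Tanaka, Wyatt Singh, Nikolai Yilmaz, Ewan Jones, Soren Jansen. Vinh Xu's chain of managers is Oona Tanaka, Wyatt Singh, Nikolai Yilmaz, Ewan Jones, Soren Jansen. The first manager that appears in both chains is Oona Tanaka.

Oona Tanaka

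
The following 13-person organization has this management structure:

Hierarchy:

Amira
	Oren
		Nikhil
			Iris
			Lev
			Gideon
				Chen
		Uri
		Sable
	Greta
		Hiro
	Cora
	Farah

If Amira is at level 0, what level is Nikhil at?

Chain from Nikhil up to Amira: Nikhil → Oren → Amira. That is 2 steps up, so Nikhil is 2 levels below Amira.

2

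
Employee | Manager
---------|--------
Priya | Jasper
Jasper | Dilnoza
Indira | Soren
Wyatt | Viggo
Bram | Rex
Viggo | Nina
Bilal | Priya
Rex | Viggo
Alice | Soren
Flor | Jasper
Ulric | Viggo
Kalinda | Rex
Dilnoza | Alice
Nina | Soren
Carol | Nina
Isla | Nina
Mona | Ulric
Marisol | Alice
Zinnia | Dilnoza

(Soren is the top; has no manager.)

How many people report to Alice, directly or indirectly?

Alice directly manages Dilnoza, Marisol. Under Dilnoza: Zinnia, Jasper, Flor, Priya, Bilal (5). Marisol has no reports. So Alice's organization is 2 direct reports plus everyone under them: 6 + 1 = 7.

7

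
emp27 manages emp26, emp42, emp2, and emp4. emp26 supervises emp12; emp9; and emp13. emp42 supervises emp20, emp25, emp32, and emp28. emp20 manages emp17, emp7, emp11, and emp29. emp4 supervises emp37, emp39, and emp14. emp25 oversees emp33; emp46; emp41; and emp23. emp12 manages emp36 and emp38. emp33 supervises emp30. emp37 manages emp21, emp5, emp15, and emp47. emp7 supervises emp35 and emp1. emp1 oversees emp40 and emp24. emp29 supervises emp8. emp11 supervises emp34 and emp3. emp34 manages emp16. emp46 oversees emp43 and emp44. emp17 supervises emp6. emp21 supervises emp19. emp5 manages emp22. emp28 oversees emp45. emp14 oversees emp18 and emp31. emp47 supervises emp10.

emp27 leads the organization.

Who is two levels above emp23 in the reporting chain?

emp42

emp23 reports to emp25, and emp25 reports to emp42. So emp23's skip-level manager is emp42.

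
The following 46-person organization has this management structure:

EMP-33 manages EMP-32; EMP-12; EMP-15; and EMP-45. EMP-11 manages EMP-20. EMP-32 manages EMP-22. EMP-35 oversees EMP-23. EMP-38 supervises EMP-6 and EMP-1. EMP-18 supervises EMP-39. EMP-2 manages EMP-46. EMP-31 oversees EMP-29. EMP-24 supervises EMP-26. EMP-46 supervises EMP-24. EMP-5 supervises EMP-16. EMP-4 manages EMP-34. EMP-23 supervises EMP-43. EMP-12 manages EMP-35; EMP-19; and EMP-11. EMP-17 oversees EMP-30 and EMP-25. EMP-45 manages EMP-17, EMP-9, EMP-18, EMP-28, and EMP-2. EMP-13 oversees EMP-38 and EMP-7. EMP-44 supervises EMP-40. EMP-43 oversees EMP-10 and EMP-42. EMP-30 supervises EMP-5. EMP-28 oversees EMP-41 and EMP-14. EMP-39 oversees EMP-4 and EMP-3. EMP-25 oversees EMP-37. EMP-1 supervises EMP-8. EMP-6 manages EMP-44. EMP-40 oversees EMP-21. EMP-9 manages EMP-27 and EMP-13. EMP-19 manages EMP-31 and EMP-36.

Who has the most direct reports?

EMP-45

Direct-report counts: EMP-33 has 4; EMP-32 has 1; EMP-12 has 3; EMP-11 has 1; EMP-19 has 2; EMP-31 has 1; EMP-35 has 1; EMP-23 has 1; EMP-43 has 2; EMP-45 has 5; EMP-2 has 1; EMP-46 has 1; EMP-24 has 1; EMP-28 has 2; EMP-18 has 1; EMP-39 has 2; EMP-4 has 1; EMP-9 has 2; EMP-13 has 2; EMP-38 has 2; EMP-1 has 1; EMP-6 has 1; EMP-44 has 1; EMP-40 has 1; EMP-17 has 2; EMP-25 has 1; EMP-30 has 1; EMP-5 has 1. The largest is 5, held by EMP-45.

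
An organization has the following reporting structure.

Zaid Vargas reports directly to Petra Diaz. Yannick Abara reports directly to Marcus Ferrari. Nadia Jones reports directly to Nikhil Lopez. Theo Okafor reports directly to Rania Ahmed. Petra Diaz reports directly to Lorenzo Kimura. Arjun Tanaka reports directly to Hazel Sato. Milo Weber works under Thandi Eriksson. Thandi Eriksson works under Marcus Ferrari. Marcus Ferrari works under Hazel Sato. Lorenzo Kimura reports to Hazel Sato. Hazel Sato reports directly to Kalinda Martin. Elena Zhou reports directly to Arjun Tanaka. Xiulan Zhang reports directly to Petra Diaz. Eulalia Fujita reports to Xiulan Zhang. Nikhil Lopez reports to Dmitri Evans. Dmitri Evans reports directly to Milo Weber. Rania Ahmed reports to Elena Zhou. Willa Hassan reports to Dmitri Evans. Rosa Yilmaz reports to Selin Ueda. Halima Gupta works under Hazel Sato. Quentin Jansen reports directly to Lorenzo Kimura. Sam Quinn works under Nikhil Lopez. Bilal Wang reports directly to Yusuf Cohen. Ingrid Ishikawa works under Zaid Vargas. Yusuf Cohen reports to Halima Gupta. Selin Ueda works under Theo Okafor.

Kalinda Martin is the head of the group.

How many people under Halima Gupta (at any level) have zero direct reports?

1

The only person in Halima Gupta's organization with no one reporting to them is Bilal Wang. That is 1.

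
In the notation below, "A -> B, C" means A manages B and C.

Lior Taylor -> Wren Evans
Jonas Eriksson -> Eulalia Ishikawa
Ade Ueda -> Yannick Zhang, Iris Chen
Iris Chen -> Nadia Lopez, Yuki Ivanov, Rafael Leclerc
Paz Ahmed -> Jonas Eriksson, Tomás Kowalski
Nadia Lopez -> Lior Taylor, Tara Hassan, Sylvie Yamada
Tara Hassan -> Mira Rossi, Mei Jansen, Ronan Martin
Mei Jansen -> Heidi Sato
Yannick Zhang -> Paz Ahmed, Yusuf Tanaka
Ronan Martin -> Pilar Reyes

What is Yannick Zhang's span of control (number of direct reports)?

Yannick Zhang directly manages Paz Ahmed, Yusuf Tanaka. That is 2 direct reports.

2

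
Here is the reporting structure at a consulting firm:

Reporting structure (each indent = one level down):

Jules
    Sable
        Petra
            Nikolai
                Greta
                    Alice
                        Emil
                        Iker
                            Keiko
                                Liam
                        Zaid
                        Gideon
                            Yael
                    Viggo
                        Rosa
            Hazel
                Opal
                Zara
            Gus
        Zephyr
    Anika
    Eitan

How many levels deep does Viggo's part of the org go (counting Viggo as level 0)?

The longest chain under Viggo runs Viggo → Rosa, which is 1 level below Viggo.

1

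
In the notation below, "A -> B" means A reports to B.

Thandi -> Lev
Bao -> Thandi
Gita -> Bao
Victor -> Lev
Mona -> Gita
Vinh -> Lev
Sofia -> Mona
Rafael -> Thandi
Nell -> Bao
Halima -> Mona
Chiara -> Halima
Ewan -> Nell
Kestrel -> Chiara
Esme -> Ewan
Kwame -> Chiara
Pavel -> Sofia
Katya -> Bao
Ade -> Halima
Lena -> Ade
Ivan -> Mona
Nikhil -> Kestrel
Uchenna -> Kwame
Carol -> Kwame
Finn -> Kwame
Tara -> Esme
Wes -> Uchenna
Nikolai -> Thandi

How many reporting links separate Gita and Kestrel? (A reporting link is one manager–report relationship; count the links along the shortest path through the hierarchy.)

4

Kestrel is in Gita's organization: the chain from Kestrel up to Gita is Kestrel → Chiara → Halima → Mona → Gita, which is 4 links.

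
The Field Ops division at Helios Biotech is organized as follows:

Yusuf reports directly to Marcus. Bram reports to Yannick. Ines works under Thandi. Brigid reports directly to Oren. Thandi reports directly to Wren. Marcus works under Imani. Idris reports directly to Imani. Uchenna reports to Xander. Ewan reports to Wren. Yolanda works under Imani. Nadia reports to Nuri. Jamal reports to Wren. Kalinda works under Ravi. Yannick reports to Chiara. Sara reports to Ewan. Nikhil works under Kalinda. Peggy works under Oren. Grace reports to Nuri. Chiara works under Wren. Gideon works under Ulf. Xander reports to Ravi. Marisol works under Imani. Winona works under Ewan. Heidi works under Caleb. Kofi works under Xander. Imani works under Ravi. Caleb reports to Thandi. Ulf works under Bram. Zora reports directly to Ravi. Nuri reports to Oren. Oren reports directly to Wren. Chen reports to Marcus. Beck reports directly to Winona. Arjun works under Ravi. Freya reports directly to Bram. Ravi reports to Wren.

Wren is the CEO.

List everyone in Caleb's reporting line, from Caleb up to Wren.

Caleb reports to Thandi. Thandi reports to Wren. Wren is at the top.

Caleb -> Thandi -> Wren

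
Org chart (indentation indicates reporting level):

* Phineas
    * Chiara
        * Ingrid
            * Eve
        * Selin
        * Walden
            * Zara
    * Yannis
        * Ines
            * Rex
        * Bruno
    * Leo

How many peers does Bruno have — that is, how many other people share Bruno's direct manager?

1

Bruno reports to Yannis. Yannis's other direct reports are Ines — 1 peer.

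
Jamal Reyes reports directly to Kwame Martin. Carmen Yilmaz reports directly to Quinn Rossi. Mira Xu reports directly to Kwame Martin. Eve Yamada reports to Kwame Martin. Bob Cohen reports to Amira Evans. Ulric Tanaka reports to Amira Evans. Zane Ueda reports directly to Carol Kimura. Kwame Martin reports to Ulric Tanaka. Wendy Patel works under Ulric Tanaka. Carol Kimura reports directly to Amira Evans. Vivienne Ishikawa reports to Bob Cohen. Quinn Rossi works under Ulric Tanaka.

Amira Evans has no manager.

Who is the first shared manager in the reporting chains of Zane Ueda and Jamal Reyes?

Zane Ueda's chain of managers is Carol Kimura, Amira Evans. Jamal Reyes's chain of managers is Kwame Martin, Ulric Tanaka, Amira Evans. The first manager that appears in both chains is Amira Evans.

Amira Evans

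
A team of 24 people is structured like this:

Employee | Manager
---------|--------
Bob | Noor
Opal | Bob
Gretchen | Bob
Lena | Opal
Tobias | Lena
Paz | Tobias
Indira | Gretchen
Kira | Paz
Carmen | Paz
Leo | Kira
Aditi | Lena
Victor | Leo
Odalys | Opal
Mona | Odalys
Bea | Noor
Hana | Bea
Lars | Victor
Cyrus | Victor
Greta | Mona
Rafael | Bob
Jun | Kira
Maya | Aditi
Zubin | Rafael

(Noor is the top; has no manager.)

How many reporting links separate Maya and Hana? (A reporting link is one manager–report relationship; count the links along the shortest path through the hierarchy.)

7

Maya is 5 levels below Noor, and Hana is 2 levels below Noor (their lowest common manager). The shortest path runs up from Maya to Noor and back down to Hana: 5 + 2 = 7 links.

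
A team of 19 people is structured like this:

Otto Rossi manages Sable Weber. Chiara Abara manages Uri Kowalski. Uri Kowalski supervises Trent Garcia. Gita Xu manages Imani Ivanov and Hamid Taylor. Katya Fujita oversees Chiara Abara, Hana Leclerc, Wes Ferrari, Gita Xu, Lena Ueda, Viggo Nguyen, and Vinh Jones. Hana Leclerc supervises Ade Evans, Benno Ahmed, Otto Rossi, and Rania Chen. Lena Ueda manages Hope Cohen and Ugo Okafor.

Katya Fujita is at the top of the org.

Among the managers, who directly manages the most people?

Katya Fujita

Direct-report counts: Katya Fujita has 7; Lena Ueda has 2; Gita Xu has 2; Hana Leclerc has 4; Otto Rossi has 1; Chiara Abara has 1; Uri Kowalski has 1. The largest is 7, held by Katya Fujita.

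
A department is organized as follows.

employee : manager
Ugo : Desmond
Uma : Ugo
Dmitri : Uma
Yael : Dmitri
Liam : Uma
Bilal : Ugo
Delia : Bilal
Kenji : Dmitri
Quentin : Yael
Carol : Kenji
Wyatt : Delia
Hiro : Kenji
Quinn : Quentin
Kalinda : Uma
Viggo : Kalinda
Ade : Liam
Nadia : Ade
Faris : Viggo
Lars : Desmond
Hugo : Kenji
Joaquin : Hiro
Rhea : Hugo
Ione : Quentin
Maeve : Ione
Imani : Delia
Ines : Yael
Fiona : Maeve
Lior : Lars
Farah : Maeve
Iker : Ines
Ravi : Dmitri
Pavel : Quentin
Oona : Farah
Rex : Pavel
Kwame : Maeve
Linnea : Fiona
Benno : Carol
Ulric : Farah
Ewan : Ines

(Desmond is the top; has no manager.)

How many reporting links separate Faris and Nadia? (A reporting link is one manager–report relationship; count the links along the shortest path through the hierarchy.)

6

Faris is 3 levels below Uma, and Nadia is 3 levels below Uma (their lowest common manager). The shortest path runs up from Faris to Uma and back down to Nadia: 3 + 3 = 6 links.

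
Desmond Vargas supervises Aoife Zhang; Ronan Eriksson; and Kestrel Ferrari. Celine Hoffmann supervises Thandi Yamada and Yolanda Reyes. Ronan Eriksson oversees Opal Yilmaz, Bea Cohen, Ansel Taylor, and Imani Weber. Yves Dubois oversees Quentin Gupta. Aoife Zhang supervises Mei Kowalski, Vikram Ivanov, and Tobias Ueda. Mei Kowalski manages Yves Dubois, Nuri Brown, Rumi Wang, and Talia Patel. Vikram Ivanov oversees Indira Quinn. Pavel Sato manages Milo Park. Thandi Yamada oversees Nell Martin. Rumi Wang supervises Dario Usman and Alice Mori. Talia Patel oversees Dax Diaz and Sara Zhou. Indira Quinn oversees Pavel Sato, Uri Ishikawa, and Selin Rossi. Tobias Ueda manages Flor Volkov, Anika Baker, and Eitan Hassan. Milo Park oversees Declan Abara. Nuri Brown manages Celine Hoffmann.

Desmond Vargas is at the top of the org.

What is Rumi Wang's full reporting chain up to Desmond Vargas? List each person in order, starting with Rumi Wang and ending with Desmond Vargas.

Rumi Wang -> Mei Kowalski -> Aoife Zhang -> Desmond Vargas

Rumi Wang reports to Mei Kowalski. Mei Kowalski reports to Aoife Zhang. Aoife Zhang reports to Desmond Vargas. Desmond Vargas is at the top.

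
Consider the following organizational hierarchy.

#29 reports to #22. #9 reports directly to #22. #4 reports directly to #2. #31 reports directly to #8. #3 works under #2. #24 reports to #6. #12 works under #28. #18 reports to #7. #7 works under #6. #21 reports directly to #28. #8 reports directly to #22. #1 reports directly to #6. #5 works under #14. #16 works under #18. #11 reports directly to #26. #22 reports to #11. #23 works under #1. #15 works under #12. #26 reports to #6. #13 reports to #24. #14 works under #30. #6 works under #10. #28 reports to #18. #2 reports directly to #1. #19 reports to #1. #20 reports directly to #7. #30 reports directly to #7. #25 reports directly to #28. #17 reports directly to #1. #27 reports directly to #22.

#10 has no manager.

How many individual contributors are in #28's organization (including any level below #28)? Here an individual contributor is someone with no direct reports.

3

The people in #28's organization with no one reporting to them are #21, #25, #15. That is 3.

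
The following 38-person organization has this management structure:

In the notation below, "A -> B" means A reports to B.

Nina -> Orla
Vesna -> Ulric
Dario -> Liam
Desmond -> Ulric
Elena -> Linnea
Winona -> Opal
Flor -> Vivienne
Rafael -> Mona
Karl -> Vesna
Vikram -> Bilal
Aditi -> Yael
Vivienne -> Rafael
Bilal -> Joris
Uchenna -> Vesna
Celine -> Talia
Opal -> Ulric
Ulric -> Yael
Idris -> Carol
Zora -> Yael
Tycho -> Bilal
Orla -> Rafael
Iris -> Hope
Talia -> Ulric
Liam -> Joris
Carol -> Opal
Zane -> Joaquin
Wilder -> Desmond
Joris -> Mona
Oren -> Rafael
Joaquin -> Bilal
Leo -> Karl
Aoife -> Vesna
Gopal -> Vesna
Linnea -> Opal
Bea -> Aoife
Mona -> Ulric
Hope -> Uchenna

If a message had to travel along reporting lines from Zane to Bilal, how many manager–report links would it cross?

Zane is in Bilal's organization: the chain from Zane up to Bilal is Zane → Joaquin → Bilal, which is 2 links.

2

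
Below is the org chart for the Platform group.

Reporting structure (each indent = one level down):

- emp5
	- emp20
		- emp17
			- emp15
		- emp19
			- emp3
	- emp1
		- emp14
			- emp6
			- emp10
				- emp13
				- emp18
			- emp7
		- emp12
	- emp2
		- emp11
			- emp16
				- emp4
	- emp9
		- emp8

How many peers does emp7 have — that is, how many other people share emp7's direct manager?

emp7 reports to emp14. emp14's other direct reports are emp6, emp10 — 2 peers.

2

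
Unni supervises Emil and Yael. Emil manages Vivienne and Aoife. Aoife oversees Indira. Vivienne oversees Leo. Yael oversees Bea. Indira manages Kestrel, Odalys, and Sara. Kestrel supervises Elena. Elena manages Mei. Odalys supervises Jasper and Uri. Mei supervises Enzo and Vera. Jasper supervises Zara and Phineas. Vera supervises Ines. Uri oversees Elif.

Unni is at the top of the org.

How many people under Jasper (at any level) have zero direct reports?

The people in Jasper's organization with no one reporting to them are Phineas, Zara. That is 2.

2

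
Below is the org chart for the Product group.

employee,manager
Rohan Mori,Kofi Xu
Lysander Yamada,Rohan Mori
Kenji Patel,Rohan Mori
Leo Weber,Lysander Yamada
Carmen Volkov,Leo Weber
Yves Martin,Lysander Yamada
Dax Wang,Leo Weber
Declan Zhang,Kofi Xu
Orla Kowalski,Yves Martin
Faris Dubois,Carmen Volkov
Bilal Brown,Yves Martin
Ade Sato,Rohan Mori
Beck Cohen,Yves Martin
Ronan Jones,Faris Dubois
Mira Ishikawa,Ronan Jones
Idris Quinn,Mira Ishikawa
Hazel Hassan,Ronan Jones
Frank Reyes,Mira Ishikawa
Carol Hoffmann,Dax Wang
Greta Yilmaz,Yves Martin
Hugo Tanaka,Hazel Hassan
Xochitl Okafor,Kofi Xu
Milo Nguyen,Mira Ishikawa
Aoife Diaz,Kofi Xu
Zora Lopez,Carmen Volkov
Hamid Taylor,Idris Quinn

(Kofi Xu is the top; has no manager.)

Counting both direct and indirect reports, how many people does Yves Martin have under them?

Yves Martin directly manages Orla Kowalski, Bilal Brown, Beck Cohen, Greta Yilmaz. Orla Kowalski has no reports. Bilal Brown has no reports. Beck Cohen has no reports. Greta Yilmaz has no reports. So Yves Martin's organization is 4 direct reports plus everyone under them: 1 + 1 + 1 + 1 = 4.

4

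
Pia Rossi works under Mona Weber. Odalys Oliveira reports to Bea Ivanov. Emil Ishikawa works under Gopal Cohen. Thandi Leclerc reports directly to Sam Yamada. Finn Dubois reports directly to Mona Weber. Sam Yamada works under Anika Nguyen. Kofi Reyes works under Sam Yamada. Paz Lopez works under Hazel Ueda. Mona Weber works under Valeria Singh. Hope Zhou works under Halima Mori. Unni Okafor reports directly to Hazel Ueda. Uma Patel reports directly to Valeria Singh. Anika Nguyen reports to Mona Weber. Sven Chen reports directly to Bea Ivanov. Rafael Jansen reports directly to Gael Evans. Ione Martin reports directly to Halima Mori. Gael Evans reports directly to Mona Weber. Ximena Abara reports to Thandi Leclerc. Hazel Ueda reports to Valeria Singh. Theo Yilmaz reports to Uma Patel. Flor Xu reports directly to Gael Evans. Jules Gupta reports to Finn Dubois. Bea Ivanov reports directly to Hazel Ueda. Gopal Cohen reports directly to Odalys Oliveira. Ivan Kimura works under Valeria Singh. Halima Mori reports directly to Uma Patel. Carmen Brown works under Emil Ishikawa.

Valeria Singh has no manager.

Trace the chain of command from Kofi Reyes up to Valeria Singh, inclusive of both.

Kofi Reyes -> Sam Yamada -> Anika Nguyen -> Mona Weber -> Valeria Singh

Kofi Reyes reports to Sam Yamada. Sam Yamada reports to Anika Nguyen. Anika Nguyen reports to Mona Weber. Mona Weber reports to Valeria Singh. Valeria Singh is at the top.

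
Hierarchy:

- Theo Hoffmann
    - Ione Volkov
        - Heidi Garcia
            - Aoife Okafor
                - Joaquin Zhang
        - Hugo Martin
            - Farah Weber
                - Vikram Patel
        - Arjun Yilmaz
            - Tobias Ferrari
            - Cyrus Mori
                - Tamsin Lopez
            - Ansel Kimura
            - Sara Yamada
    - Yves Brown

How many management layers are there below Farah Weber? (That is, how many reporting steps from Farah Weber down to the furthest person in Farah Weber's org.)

The longest chain under Farah Weber runs Farah Weber → Vikram Patel, which is 1 level below Farah Weber.

1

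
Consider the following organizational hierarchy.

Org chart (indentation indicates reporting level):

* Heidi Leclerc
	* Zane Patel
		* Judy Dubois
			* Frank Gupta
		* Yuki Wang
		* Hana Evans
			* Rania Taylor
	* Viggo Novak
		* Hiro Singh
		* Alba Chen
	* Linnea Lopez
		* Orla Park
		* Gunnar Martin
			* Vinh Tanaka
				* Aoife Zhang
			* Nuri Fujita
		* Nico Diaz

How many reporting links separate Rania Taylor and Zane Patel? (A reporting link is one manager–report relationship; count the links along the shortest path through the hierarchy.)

Rania Taylor is in Zane Patel's organization: the chain from Rania Taylor up to Zane Patel is Rania Taylor → Hana Evans → Zane Patel, which is 2 links.

2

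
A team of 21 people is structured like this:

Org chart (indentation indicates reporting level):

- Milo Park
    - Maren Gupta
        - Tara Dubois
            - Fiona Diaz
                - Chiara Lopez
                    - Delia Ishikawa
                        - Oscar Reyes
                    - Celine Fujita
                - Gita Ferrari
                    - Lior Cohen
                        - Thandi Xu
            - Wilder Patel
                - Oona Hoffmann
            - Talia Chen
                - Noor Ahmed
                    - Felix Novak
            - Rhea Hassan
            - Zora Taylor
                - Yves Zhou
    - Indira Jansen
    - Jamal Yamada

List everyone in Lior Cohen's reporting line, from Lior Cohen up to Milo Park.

Lior Cohen reports to Gita Ferrari. Gita Ferrari reports to Fiona Diaz. Fiona Diaz reports to Tara Dubois. Tara Dubois reports to Maren Gupta. Maren Gupta reports to Milo Park. Milo Park is at the top.

Lior Cohen -> Gita Ferrari -> Fiona Diaz -> Tara Dubois -> Maren Gupta -> Milo Park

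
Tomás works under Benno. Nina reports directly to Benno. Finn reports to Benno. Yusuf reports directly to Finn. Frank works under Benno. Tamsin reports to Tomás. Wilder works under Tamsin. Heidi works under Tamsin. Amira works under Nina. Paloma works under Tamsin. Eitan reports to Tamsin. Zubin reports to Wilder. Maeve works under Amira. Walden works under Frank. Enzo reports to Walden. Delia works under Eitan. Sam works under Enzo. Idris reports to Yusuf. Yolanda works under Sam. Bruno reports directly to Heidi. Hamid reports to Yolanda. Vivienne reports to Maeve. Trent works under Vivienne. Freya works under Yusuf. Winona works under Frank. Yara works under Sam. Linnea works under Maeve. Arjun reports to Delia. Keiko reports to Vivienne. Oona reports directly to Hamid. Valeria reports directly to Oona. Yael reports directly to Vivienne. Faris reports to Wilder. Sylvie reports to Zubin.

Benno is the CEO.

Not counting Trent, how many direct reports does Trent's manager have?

Trent reports to Vivienne. Vivienne's other direct reports are Keiko, Yael — 2 peers.

2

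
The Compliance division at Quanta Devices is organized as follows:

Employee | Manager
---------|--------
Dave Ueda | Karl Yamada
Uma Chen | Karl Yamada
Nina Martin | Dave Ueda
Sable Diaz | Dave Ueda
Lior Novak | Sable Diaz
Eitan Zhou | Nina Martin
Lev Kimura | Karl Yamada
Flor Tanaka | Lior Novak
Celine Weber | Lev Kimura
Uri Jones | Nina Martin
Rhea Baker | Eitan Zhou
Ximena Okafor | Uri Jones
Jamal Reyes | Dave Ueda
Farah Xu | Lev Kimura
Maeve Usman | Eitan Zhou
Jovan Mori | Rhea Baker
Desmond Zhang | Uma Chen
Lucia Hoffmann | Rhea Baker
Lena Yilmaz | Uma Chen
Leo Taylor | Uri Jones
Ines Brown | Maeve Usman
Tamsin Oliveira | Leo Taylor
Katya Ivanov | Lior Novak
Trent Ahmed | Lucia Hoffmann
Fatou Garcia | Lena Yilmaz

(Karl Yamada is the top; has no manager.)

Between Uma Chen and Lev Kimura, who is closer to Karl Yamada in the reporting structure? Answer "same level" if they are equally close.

same level

Both Uma Chen and Lev Kimura are 1 level below Karl Yamada.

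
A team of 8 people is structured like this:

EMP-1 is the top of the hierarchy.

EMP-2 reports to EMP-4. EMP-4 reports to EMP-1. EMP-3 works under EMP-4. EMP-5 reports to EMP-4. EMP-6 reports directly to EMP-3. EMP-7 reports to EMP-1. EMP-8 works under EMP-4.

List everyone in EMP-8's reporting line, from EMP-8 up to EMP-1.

EMP-8 reports to EMP-4. EMP-4 reports to EMP-1. EMP-1 is at the top.

EMP-8 -> EMP-4 -> EMP-1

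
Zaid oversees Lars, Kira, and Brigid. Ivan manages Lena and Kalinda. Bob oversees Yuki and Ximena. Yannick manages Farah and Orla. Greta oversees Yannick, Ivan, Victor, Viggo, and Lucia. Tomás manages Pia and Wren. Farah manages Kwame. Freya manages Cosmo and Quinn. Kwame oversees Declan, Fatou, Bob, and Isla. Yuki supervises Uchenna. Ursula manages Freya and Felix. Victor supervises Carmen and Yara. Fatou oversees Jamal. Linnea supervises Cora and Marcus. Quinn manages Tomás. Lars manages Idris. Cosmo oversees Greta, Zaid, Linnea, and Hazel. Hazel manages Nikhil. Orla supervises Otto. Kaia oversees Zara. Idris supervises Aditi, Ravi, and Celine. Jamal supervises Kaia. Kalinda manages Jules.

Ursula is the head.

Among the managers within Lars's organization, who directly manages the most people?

Idris

Direct-report counts within Lars's organization: Lars has 1; Idris has 3. The largest is 3, held by Idris.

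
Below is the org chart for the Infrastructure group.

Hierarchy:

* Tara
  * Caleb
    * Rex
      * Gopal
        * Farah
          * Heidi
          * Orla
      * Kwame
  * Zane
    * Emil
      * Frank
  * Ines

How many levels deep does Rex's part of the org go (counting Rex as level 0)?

The longest chain under Rex runs Rex → Gopal → Farah → Orla, which is 3 levels below Rex.

3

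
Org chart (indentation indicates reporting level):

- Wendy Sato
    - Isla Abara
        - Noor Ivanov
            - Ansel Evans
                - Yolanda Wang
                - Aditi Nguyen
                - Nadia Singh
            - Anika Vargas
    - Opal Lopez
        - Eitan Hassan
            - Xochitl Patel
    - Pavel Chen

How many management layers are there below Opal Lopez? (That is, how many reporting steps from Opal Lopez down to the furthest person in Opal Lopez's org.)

2

The longest chain under Opal Lopez runs Opal Lopez → Eitan Hassan → Xochitl Patel, which is 2 levels below Opal Lopez.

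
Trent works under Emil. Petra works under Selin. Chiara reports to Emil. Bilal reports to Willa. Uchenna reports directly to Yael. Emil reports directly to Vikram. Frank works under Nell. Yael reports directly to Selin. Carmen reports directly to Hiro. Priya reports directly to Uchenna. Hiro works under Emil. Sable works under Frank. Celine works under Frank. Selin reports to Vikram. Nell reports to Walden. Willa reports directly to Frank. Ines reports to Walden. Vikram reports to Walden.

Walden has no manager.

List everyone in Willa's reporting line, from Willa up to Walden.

Willa reports to Frank. Frank reports to Nell. Nell reports to Walden. Walden is at the top.

Willa -> Frank -> Nell -> Walden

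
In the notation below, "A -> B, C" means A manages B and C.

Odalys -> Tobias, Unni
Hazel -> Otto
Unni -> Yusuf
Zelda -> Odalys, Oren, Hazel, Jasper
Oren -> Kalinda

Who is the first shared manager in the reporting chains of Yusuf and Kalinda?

Zelda

Yusuf's chain of managers is Unni, Odalys, Zelda. Kalinda's chain of managers is Oren, Zelda. The first manager that appears in both chains is Zelda.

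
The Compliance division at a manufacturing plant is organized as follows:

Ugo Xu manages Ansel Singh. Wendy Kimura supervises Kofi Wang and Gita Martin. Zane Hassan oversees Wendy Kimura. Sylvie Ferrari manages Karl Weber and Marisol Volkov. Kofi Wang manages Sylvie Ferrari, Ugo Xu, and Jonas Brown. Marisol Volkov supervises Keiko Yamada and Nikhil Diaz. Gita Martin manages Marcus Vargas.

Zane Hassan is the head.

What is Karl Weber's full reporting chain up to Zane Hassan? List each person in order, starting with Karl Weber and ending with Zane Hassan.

Karl Weber reports to Sylvie Ferrari. Sylvie Ferrari reports to Kofi Wang. Kofi Wang reports to Wendy Kimura. Wendy Kimura reports to Zane Hassan. Zane Hassan is at the top.

Karl Weber -> Sylvie Ferrari -> Kofi Wang -> Wendy Kimura -> Zane Hassan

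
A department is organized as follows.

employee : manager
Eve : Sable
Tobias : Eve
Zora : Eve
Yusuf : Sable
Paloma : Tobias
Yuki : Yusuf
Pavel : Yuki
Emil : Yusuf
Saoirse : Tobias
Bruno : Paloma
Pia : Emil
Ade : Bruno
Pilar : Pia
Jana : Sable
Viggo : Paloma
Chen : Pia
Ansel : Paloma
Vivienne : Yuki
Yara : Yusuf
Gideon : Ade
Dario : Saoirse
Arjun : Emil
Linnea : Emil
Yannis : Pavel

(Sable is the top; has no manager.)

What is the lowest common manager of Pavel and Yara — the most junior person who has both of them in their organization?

Yusuf

Pavel's chain of managers is Yuki, Yusuf, Sable. Yara's chain of managers is Yusuf, Sable. The first manager that appears in both chains is Yusuf.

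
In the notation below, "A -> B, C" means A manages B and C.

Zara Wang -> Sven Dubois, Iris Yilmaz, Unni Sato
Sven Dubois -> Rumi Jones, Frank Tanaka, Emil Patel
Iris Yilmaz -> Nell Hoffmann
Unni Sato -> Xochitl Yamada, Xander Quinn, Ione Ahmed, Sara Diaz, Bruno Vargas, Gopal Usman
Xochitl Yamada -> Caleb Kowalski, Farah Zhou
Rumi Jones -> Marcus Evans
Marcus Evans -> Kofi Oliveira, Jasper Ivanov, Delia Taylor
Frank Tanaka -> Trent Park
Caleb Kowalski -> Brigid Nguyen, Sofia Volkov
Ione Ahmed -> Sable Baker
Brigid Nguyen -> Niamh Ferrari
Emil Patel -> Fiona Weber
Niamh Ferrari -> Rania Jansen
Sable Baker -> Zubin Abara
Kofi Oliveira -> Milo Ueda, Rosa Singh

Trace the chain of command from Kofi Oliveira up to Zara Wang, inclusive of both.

Kofi Oliveira -> Marcus Evans -> Rumi Jones -> Sven Dubois -> Zara Wang

Kofi Oliveira reports to Marcus Evans. Marcus Evans reports to Rumi Jones. Rumi Jones reports to Sven Dubois. Sven Dubois reports to Zara Wang. Zara Wang is at the top.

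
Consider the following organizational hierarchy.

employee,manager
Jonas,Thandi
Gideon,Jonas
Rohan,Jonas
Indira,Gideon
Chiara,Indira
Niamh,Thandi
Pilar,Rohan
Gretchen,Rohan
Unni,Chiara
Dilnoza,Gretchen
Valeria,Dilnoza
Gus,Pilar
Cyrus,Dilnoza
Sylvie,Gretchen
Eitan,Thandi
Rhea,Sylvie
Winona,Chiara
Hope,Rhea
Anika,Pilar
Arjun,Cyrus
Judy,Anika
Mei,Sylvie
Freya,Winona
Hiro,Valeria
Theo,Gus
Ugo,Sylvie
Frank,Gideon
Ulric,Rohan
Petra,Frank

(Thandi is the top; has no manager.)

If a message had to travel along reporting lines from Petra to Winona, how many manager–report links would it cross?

Petra is 2 levels below Gideon, and Winona is 3 levels below Gideon (their lowest common manager). The shortest path runs up from Petra to Gideon and back down to Winona: 2 + 3 = 5 links.

5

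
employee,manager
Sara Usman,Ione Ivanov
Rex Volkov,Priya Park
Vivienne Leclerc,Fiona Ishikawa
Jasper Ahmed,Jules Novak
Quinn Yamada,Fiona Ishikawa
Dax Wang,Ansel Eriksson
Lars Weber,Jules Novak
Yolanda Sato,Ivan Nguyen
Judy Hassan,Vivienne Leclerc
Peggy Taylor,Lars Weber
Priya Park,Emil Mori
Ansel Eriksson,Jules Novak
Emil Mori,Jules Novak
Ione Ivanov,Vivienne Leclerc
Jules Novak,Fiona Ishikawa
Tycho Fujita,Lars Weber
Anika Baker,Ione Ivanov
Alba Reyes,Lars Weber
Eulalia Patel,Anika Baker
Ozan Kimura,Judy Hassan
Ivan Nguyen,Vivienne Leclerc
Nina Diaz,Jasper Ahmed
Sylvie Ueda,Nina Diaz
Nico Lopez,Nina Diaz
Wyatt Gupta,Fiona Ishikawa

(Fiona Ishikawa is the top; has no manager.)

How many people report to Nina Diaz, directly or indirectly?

2

Nina Diaz directly manages Sylvie Ueda, Nico Lopez. Sylvie Ueda has no reports. Nico Lopez has no reports. So Nina Diaz's organization is 2 direct reports plus everyone under them: 1 + 1 = 2.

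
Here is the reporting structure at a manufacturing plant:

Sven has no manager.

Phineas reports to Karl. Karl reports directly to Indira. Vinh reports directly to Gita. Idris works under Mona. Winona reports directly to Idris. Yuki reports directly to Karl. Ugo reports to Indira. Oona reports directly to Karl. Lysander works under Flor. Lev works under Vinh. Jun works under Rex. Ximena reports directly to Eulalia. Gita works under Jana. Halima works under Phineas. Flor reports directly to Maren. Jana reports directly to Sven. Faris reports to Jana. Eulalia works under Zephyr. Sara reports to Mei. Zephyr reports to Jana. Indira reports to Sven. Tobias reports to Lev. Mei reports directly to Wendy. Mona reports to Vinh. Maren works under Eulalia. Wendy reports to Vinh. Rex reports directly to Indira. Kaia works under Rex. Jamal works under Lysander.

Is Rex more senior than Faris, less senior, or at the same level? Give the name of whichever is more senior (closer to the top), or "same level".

same level

Both Rex and Faris are 2 levels below Sven.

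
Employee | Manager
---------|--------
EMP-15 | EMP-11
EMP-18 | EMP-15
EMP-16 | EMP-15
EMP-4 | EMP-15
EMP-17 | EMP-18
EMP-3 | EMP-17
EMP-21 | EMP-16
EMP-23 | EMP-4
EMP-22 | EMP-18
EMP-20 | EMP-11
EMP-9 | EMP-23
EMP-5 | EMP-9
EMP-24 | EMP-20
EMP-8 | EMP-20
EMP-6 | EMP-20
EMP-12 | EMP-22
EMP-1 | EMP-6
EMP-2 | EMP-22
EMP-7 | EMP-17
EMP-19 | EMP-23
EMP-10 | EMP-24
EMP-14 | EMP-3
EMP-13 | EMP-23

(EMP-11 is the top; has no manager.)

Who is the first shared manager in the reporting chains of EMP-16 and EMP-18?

EMP-15

EMP-16's chain of managers is EMP-15, EMP-11. EMP-18's chain of managers is EMP-15, EMP-11. The first manager that appears in both chains is EMP-15.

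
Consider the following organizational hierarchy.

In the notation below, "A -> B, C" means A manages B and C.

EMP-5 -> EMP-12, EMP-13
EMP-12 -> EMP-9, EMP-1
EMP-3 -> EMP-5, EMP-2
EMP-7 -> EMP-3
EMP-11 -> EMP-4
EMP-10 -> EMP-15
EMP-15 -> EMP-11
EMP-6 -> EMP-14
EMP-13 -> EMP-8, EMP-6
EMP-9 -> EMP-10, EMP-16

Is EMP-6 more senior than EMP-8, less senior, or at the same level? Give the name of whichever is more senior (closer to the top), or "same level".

same level

Both EMP-6 and EMP-8 are 4 levels below EMP-7.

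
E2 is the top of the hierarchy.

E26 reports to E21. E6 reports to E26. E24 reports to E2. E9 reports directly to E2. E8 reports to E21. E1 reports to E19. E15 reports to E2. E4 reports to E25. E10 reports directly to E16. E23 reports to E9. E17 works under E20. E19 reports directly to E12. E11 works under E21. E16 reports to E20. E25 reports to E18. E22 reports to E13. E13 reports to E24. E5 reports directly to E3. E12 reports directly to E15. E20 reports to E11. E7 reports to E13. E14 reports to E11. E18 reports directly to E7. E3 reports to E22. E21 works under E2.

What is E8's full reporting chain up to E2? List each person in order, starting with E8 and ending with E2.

E8 reports to E21. E21 reports to E2. E2 is at the top.

E8 -> E21 -> E2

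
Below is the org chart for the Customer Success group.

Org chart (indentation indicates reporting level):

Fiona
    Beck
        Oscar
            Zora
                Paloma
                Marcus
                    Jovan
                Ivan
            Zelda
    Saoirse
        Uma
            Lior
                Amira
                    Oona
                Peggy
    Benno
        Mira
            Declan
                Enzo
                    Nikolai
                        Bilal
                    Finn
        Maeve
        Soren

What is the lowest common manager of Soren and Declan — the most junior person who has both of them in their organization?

Benno

Soren's chain of managers is Benno, Fiona. Declan's chain of managers is Mira, Benno, Fiona. The first manager that appears in both chains is Benno.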